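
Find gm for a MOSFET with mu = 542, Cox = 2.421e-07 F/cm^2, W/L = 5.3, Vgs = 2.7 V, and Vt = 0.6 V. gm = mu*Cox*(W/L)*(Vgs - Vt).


Step 1: Vov = Vgs - Vt = 2.7 - 0.6 = 2.1 V
Step 2: gm = mu * Cox * (W/L) * Vov
Step 3: gm = 542 * 2.421e-07 * 5.3 * 2.1 = 1.46e-03 S

1.46e-03


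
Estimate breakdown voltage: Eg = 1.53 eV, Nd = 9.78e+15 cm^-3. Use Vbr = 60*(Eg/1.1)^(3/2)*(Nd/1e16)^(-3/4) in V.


Step 1: Eg/1.1 = 1.53/1.1 = 1.390909
Step 2: (Eg/1.1)^1.5 = 1.390909^1.5 = 1.640394
Step 3: (Nd/1e16)^(-0.75) = (0.978)^(-0.75) = 1.016824
Step 4: Vbr = 60 * 1.640394 * 1.016824 = 100.1 V

100.1


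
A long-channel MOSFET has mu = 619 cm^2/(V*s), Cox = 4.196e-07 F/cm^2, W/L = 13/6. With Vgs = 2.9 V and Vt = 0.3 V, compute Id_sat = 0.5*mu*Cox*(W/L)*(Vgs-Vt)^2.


Step 1: Overdrive voltage Vov = Vgs - Vt = 2.9 - 0.3 = 2.6 V
Step 2: W/L = 13/6 = 2.16667
Step 3: Id = 0.5 * 619 * 4.196e-07 * 2.16667 * 2.6^2
Step 4: Id = 1.90e-03 A

1.90e-03


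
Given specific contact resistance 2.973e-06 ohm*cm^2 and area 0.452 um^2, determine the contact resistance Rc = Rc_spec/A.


Step 1: Convert area to cm^2: 0.452 um^2 = 4.5200e-09 cm^2
Step 2: Rc = Rc_spec / A = 2.973e-06 / 4.5200e-09
Step 3: Rc = 6.58e+02 ohms

6.58e+02


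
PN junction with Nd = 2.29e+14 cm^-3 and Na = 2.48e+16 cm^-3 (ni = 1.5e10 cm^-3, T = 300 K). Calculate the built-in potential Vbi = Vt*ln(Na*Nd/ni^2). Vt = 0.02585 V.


Step 1: Compute Na*Nd/ni^2 = 2.48e+16 * 2.29e+14 / (1.5e10)^2 = 2.5241e+10
Step 2: ln(2.5241e+10) = 23.9517
Step 3: Vbi = 0.02585 * 23.9517 = 0.619 V

0.619


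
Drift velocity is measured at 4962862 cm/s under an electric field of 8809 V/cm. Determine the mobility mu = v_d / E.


Step 1: mu = v_d / E
Step 2: mu = 4962862 / 8809
Step 3: mu = 563.39 cm^2/(V*s)

563.39


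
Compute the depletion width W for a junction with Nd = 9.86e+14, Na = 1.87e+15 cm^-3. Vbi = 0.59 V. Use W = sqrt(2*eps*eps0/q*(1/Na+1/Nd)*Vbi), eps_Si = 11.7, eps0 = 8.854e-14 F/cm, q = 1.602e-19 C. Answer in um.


Step 1: 1/Na + 1/Nd = 1/1.87e+15 + 1/9.86e+14 = 1.54896e-15
Step 2: 2*eps*eps0/q = 2*11.7*8.854e-14/1.602e-19 = 1.293281e+07
Step 3: W^2 = 1.293281e+07 * 1.54896e-15 * 0.59 = 1.18191e-08
Step 4: W = sqrt(1.18191e-08) = 1.087e-04 cm = 1.087 um

1.087


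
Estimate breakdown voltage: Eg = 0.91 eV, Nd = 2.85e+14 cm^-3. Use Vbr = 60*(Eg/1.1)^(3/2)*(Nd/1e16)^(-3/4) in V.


Step 1: Eg/1.1 = 0.91/1.1 = 0.827273
Step 2: (Eg/1.1)^1.5 = 0.827273^1.5 = 0.752442
Step 3: (Nd/1e16)^(-0.75) = (0.0285)^(-0.75) = 14.416716
Step 4: Vbr = 60 * 0.752442 * 14.416716 = 650.9 V

650.9


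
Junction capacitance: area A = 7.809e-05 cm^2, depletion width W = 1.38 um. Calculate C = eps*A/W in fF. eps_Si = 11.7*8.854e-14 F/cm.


Step 1: eps_Si = 11.7 * 8.854e-14 = 1.035918e-12 F/cm
Step 2: W in cm = 1.38 * 1e-4 = 1.38e-04 cm
Step 3: C = 1.035918e-12 * 7.809e-05 / 1.38e-04 = 5.861945e-13 F
Step 4: C = 586.19 fF

586.19


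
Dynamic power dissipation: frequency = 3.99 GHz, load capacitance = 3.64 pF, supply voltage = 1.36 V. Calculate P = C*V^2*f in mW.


Step 1: V^2 = 1.36^2 = 1.8496 V^2
Step 2: P = C*V^2*f = 3.64e-12 F * 1.8496 * 3.99e9 Hz
Step 3: P = 2.686285056e-02 W
Step 4: P = 26.863 mW

26.863


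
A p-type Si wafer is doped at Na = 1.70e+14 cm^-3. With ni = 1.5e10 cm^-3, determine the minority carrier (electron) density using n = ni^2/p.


Step 1: Majority hole concentration p ≈ Na = 1.70e+14 cm^-3
Step 2: n = ni^2 / Na = (1.5e10)^2 / 1.70e+14
Step 3: n = 1.32e+06 cm^-3

1.32e+06


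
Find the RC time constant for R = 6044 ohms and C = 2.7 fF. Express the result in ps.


Step 1: tau = R * C
Step 2: tau = 6044 * 2.7 fF = 6044 * 2.7e-15 F
Step 3: tau = 1.63188e-11 s = 16.3188 ps

16.3188


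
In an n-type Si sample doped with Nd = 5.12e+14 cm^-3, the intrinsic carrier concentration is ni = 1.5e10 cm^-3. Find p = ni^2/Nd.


Step 1: Since Nd >> ni, n ≈ Nd = 5.12e+14 cm^-3
Step 2: p = ni^2 / n = (1.5e10)^2 / 5.12e+14
Step 3: p = 2.25e20 / 5.12e+14 = 4.39e+05 cm^-3

4.39e+05


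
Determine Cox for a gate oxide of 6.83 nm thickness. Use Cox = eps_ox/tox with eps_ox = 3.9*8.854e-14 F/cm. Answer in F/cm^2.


Step 1: eps_ox = 3.9 * 8.854e-14 = 3.45306e-13 F/cm
Step 2: tox in cm = 6.83 nm * 1e-7 = 6.8300e-07 cm
Step 3: Cox = 3.45306e-13 / 6.8300e-07 = 5.06e-07 F/cm^2

5.06e-07


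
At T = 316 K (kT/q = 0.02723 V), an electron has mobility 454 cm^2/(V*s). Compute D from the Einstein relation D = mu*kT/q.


Step 1: D = mu * (kT/q)
Step 2: D = 454 * 0.02723
Step 3: D = 12.36 cm^2/s

12.36


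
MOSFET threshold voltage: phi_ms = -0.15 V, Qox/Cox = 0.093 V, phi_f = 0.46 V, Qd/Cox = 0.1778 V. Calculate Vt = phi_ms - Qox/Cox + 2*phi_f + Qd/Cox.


Step 1: Vt = phi_ms - Qox/Cox + 2*phi_f + Qd/Cox
Step 2: Vt = -0.15 - 0.093 + 2*0.46 + 0.1778
Step 3: Vt = -0.15 - 0.093 + 0.92 + 0.1778
Step 4: Vt = 0.8548 V

0.8548


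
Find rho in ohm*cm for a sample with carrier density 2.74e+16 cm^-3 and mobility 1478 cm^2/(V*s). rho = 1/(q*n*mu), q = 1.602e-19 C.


Step 1: sigma = q * n * mu = 1.602e-19 * 2.74e+16 * 1478 = 6.48765e+00 S/cm
Step 2: rho = 1 / sigma = 1 / 6.48765e+00 = 0.1541 ohm*cm

0.1541


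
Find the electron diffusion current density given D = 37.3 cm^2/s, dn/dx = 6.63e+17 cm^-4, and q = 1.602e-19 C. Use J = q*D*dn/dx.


Step 1: J = q * D * (dn/dx)
Step 2: J = 1.602e-19 * 37.3 * 6.63e+17
Step 3: J = 3.96e+00 A/cm^2

3.96e+00


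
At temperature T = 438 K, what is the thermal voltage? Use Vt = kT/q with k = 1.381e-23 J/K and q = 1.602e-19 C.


Step 1: kT = 1.381e-23 * 438 = 6.04878e-21 J
Step 2: Vt = kT/q = 6.04878e-21 / 1.602e-19
Step 3: Vt = 0.03776 V

0.03776


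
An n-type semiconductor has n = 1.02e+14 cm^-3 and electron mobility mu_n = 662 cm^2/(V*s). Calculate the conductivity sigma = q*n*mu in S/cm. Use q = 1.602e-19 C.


Step 1: sigma = q * n * mu
Step 2: sigma = 1.602e-19 * 1.02e+14 * 662
Step 3: sigma = 1.082e-02 S/cm

1.082e-02


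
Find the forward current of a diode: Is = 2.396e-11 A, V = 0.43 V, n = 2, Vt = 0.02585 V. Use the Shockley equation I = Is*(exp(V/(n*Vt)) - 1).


Step 1: V/(n*Vt) = 0.43/(2*0.02585) = 8.3172
Step 2: exp(8.3172) = 4.0937e+03
Step 3: I = 2.396e-11 * (4.0937e+03 - 1) = 9.81e-08 A

9.81e-08


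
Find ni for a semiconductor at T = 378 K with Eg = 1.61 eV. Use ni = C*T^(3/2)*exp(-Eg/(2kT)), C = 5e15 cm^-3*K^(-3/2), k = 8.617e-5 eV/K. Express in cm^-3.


Step 1: Compute kT = 8.617e-5 * 378 = 0.03257226 eV
Step 2: Exponent = -Eg/(2kT) = -1.61/(2*0.03257226) = -24.71428
Step 3: T^(3/2) = 378^1.5 = 7349.16
Step 4: ni = 5e15 * 7349.16 * exp(-24.71428) = 6.79e+08 cm^-3

6.79e+08


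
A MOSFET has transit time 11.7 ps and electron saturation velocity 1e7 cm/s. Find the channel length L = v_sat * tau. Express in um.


Step 1: tau in seconds = 11.7 ps * 1e-12 = 1.1700e-11 s
Step 2: L = v_sat * tau = 1e7 * 1.1700e-11 = 1.1700e-04 cm
Step 3: L in um = 1.1700e-04 * 1e4 = 1.17 um

1.17


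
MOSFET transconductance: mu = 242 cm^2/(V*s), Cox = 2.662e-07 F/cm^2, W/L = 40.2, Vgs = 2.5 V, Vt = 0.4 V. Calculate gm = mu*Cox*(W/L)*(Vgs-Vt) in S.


Step 1: Vov = Vgs - Vt = 2.5 - 0.4 = 2.1 V
Step 2: gm = mu * Cox * (W/L) * Vov
Step 3: gm = 242 * 2.662e-07 * 40.2 * 2.1 = 5.44e-03 S

5.44e-03


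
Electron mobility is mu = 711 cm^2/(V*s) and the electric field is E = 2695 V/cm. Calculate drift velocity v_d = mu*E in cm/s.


Step 1: v_d = mu * E
Step 2: v_d = 711 * 2695 = 1916145
Step 3: v_d = 1.92e+06 cm/s

1.92e+06


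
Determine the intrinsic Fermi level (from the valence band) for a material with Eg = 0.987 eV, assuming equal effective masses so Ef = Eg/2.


Step 1: For an intrinsic semiconductor, the Fermi level sits at midgap.
Step 2: Ef = Eg / 2 = 0.987 / 2 = 0.4935 eV

0.4935


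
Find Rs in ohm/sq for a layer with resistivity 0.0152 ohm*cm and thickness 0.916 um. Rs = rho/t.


Step 1: Convert thickness to cm: t = 0.916 um = 9.1600e-05 cm
Step 2: Rs = rho / t = 0.0152 / 9.1600e-05
Step 3: Rs = 165.9 ohm/sq

165.9


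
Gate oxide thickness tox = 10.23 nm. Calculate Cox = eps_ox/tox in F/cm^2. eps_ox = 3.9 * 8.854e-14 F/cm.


Step 1: eps_ox = 3.9 * 8.854e-14 = 3.45306e-13 F/cm
Step 2: tox in cm = 10.23 nm * 1e-7 = 1.0230e-06 cm
Step 3: Cox = 3.45306e-13 / 1.0230e-06 = 3.38e-07 F/cm^2

3.38e-07


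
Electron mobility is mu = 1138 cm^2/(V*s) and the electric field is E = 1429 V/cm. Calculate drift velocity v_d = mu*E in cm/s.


Step 1: v_d = mu * E
Step 2: v_d = 1138 * 1429 = 1626202
Step 3: v_d = 1.63e+06 cm/s

1.63e+06


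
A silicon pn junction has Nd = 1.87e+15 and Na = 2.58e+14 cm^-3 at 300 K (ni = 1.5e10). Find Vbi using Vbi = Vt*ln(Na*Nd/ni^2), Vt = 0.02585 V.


Step 1: Compute Na*Nd/ni^2 = 2.58e+14 * 1.87e+15 / (1.5e10)^2 = 2.1443e+09
Step 2: ln(2.1443e+09) = 21.4861
Step 3: Vbi = 0.02585 * 21.4861 = 0.555 V

0.555


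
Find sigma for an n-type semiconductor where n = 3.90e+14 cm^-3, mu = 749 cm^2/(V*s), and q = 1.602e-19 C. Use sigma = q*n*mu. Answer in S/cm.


Step 1: sigma = q * n * mu
Step 2: sigma = 1.602e-19 * 3.90e+14 * 749
Step 3: sigma = 4.680e-02 S/cm

4.680e-02


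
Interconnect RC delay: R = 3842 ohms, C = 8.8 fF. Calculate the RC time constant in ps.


Step 1: tau = R * C
Step 2: tau = 3842 * 8.8 fF = 3842 * 8.8e-15 F
Step 3: tau = 3.38096e-11 s = 33.8096 ps

33.8096


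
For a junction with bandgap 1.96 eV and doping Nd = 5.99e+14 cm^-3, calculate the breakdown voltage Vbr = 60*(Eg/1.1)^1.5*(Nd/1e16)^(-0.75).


Step 1: Eg/1.1 = 1.96/1.1 = 1.781818
Step 2: (Eg/1.1)^1.5 = 1.781818^1.5 = 2.378455
Step 3: (Nd/1e16)^(-0.75) = (0.0599)^(-0.75) = 8.259046
Step 4: Vbr = 60 * 2.378455 * 8.259046 = 1178.6 V

1178.6


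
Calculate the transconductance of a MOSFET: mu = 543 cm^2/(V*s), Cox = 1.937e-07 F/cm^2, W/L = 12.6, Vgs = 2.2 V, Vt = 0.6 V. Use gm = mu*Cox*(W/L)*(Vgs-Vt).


Step 1: Vov = Vgs - Vt = 2.2 - 0.6 = 1.6 V
Step 2: gm = mu * Cox * (W/L) * Vov
Step 3: gm = 543 * 1.937e-07 * 12.6 * 1.6 = 2.12e-03 S

2.12e-03


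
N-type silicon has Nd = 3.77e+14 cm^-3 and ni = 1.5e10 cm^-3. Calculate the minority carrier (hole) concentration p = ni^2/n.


Step 1: Since Nd >> ni, n ≈ Nd = 3.77e+14 cm^-3
Step 2: p = ni^2 / n = (1.5e10)^2 / 3.77e+14
Step 3: p = 2.25e20 / 3.77e+14 = 5.97e+05 cm^-3

5.97e+05


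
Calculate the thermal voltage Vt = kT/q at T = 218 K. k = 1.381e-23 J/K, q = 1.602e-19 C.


Step 1: kT = 1.381e-23 * 218 = 3.01058e-21 J
Step 2: Vt = kT/q = 3.01058e-21 / 1.602e-19
Step 3: Vt = 0.01879 V

0.01879


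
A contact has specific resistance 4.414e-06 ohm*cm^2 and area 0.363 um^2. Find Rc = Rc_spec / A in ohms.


Step 1: Convert area to cm^2: 0.363 um^2 = 3.6300e-09 cm^2
Step 2: Rc = Rc_spec / A = 4.414e-06 / 3.6300e-09
Step 3: Rc = 1.22e+03 ohms

1.22e+03


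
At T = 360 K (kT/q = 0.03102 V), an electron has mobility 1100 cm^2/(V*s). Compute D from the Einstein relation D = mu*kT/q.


Step 1: D = mu * (kT/q)
Step 2: D = 1100 * 0.03102
Step 3: D = 34.12 cm^2/s

34.12


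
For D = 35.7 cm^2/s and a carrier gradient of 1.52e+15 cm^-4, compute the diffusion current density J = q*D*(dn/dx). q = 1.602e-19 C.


Step 1: J = q * D * (dn/dx)
Step 2: J = 1.602e-19 * 35.7 * 1.52e+15
Step 3: J = 8.69e-03 A/cm^2

8.69e-03


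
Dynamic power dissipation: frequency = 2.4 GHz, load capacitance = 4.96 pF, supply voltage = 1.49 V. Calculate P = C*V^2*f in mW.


Step 1: V^2 = 1.49^2 = 2.2201 V^2
Step 2: P = C*V^2*f = 4.96e-12 F * 2.2201 * 2.4e9 Hz
Step 3: P = 2.64280704e-02 W
Step 4: P = 26.428 mW

26.428


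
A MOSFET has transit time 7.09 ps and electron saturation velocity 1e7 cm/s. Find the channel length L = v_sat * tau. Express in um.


Step 1: tau in seconds = 7.09 ps * 1e-12 = 7.0900e-12 s
Step 2: L = v_sat * tau = 1e7 * 7.0900e-12 = 7.0900e-05 cm
Step 3: L in um = 7.0900e-05 * 1e4 = 0.709 um

0.709


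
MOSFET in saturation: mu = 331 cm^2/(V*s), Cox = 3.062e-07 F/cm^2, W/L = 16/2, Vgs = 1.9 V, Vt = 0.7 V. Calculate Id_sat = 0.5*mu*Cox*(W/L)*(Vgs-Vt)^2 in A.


Step 1: Overdrive voltage Vov = Vgs - Vt = 1.9 - 0.7 = 1.2 V
Step 2: W/L = 16/2 = 8
Step 3: Id = 0.5 * 331 * 3.062e-07 * 8 * 1.2^2
Step 4: Id = 5.84e-04 A

5.84e-04


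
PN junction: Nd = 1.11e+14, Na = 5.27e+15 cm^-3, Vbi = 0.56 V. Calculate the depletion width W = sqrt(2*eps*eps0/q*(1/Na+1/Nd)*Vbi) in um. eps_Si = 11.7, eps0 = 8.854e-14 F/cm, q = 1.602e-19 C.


Step 1: 1/Na + 1/Nd = 1/5.27e+15 + 1/1.11e+14 = 9.19876e-15
Step 2: 2*eps*eps0/q = 2*11.7*8.854e-14/1.602e-19 = 1.293281e+07
Step 3: W^2 = 1.293281e+07 * 9.19876e-15 * 0.56 = 6.66209e-08
Step 4: W = sqrt(6.66209e-08) = 2.581e-04 cm = 2.581 um

2.581


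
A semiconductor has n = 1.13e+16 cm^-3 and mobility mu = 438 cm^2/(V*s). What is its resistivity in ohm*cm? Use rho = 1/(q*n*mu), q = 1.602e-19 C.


Step 1: sigma = q * n * mu = 1.602e-19 * 1.13e+16 * 438 = 7.92894e-01 S/cm
Step 2: rho = 1 / sigma = 1 / 7.92894e-01 = 1.261 ohm*cm

1.261


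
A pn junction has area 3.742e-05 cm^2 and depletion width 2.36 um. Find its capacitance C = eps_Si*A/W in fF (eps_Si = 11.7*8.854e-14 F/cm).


Step 1: eps_Si = 11.7 * 8.854e-14 = 1.035918e-12 F/cm
Step 2: W in cm = 2.36 * 1e-4 = 2.36e-04 cm
Step 3: C = 1.035918e-12 * 3.742e-05 / 2.36e-04 = 1.642545e-13 F
Step 4: C = 164.25 fF

164.25


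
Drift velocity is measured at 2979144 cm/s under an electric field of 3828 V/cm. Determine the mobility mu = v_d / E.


Step 1: mu = v_d / E
Step 2: mu = 2979144 / 3828
Step 3: mu = 778.25 cm^2/(V*s)

778.25


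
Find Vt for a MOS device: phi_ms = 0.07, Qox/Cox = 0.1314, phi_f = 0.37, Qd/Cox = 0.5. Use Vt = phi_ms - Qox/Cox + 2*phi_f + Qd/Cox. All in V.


Step 1: Vt = phi_ms - Qox/Cox + 2*phi_f + Qd/Cox
Step 2: Vt = 0.07 - 0.1314 + 2*0.37 + 0.5
Step 3: Vt = 0.07 - 0.1314 + 0.74 + 0.5
Step 4: Vt = 1.1786 V

1.1786


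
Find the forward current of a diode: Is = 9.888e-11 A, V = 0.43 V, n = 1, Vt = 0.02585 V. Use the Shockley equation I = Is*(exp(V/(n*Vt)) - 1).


Step 1: V/(n*Vt) = 0.43/(1*0.02585) = 16.6344
Step 2: exp(16.6344) = 1.6758e+07
Step 3: I = 9.888e-11 * (1.6758e+07 - 1) = 1.66e-03 A

1.66e-03


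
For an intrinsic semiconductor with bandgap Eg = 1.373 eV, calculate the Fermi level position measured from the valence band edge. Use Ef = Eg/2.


Step 1: For an intrinsic semiconductor, the Fermi level sits at midgap.
Step 2: Ef = Eg / 2 = 1.373 / 2 = 0.6865 eV

0.6865


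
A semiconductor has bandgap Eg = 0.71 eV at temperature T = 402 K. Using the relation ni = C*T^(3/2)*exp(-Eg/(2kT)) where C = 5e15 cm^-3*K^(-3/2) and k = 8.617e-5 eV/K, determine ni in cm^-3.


Step 1: Compute kT = 8.617e-5 * 402 = 0.03464034 eV
Step 2: Exponent = -Eg/(2kT) = -0.71/(2*0.03464034) = -10.24817
Step 3: T^(3/2) = 402^1.5 = 8060.07
Step 4: ni = 5e15 * 8060.07 * exp(-10.24817) = 1.43e+15 cm^-3

1.43e+15


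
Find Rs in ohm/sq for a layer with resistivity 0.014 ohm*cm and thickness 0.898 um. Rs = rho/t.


Step 1: Convert thickness to cm: t = 0.898 um = 8.9800e-05 cm
Step 2: Rs = rho / t = 0.014 / 8.9800e-05
Step 3: Rs = 155.9 ohm/sq

155.9


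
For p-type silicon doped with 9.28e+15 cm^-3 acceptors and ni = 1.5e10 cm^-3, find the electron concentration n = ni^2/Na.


Step 1: Majority hole concentration p ≈ Na = 9.28e+15 cm^-3
Step 2: n = ni^2 / Na = (1.5e10)^2 / 9.28e+15
Step 3: n = 2.42e+04 cm^-3

2.42e+04


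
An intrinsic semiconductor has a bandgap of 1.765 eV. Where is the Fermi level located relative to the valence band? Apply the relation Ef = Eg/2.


Step 1: For an intrinsic semiconductor, the Fermi level sits at midgap.
Step 2: Ef = Eg / 2 = 1.765 / 2 = 0.8825 eV

0.8825


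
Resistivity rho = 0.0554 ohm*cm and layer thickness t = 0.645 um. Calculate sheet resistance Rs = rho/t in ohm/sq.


Step 1: Convert thickness to cm: t = 0.645 um = 6.4500e-05 cm
Step 2: Rs = rho / t = 0.0554 / 6.4500e-05
Step 3: Rs = 858.9 ohm/sq

858.9


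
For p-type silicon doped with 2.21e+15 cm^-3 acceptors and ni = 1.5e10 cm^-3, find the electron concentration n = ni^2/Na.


Step 1: Majority hole concentration p ≈ Na = 2.21e+15 cm^-3
Step 2: n = ni^2 / Na = (1.5e10)^2 / 2.21e+15
Step 3: n = 1.02e+05 cm^-3

1.02e+05


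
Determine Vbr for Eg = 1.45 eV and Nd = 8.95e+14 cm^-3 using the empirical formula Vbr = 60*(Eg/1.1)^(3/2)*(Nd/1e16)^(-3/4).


Step 1: Eg/1.1 = 1.45/1.1 = 1.318182
Step 2: (Eg/1.1)^1.5 = 1.318182^1.5 = 1.513433
Step 3: (Nd/1e16)^(-0.75) = (0.0895)^(-0.75) = 6.111288
Step 4: Vbr = 60 * 1.513433 * 6.111288 = 554.9 V

554.9


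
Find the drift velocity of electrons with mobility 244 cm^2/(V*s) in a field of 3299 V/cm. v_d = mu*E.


Step 1: v_d = mu * E
Step 2: v_d = 244 * 3299 = 804956
Step 3: v_d = 8.05e+05 cm/s

8.05e+05


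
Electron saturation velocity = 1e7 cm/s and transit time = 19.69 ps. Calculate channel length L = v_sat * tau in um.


Step 1: tau in seconds = 19.69 ps * 1e-12 = 1.9690e-11 s
Step 2: L = v_sat * tau = 1e7 * 1.9690e-11 = 1.9690e-04 cm
Step 3: L in um = 1.9690e-04 * 1e4 = 1.969 um

1.969


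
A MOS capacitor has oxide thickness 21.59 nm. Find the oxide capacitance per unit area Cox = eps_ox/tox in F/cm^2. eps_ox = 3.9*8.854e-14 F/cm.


Step 1: eps_ox = 3.9 * 8.854e-14 = 3.45306e-13 F/cm
Step 2: tox in cm = 21.59 nm * 1e-7 = 2.1590e-06 cm
Step 3: Cox = 3.45306e-13 / 2.1590e-06 = 1.60e-07 F/cm^2

1.60e-07


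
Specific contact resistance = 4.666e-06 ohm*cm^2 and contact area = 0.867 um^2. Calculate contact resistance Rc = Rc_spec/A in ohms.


Step 1: Convert area to cm^2: 0.867 um^2 = 8.6700e-09 cm^2
Step 2: Rc = Rc_spec / A = 4.666e-06 / 8.6700e-09
Step 3: Rc = 5.38e+02 ohms

5.38e+02


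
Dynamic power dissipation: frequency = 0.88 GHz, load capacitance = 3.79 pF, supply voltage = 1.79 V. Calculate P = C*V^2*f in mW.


Step 1: V^2 = 1.79^2 = 3.2041 V^2
Step 2: P = C*V^2*f = 3.79e-12 F * 3.2041 * 0.88e9 Hz
Step 3: P = 1.068631432e-02 W
Step 4: P = 10.686 mW

10.686


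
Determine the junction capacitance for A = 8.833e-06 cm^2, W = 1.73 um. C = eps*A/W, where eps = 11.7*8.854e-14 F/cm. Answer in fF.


Step 1: eps_Si = 11.7 * 8.854e-14 = 1.035918e-12 F/cm
Step 2: W in cm = 1.73 * 1e-4 = 1.73e-04 cm
Step 3: C = 1.035918e-12 * 8.833e-06 / 1.73e-04 = 5.289170e-14 F
Step 4: C = 52.89 fF

52.89


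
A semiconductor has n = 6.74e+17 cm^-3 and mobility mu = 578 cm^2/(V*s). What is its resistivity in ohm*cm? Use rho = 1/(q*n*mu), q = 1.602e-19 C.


Step 1: sigma = q * n * mu = 1.602e-19 * 6.74e+17 * 578 = 6.24094e+01 S/cm
Step 2: rho = 1 / sigma = 1 / 6.24094e+01 = 0.01602 ohm*cm

0.01602


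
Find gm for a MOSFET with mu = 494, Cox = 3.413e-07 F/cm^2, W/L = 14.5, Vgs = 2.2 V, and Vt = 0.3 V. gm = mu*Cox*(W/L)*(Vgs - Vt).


Step 1: Vov = Vgs - Vt = 2.2 - 0.3 = 1.9 V
Step 2: gm = mu * Cox * (W/L) * Vov
Step 3: gm = 494 * 3.413e-07 * 14.5 * 1.9 = 4.64e-03 S

4.64e-03


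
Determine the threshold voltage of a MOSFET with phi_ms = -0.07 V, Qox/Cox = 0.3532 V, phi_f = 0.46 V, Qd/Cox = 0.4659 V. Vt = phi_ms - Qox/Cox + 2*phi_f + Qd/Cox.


Step 1: Vt = phi_ms - Qox/Cox + 2*phi_f + Qd/Cox
Step 2: Vt = -0.07 - 0.3532 + 2*0.46 + 0.4659
Step 3: Vt = -0.07 - 0.3532 + 0.92 + 0.4659
Step 4: Vt = 0.9627 V

0.9627


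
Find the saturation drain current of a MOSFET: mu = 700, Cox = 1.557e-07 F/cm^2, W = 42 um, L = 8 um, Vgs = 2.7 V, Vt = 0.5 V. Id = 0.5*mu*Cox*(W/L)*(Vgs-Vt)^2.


Step 1: Overdrive voltage Vov = Vgs - Vt = 2.7 - 0.5 = 2.2 V
Step 2: W/L = 42/8 = 5.25
Step 3: Id = 0.5 * 700 * 1.557e-07 * 5.25 * 2.2^2
Step 4: Id = 1.38e-03 A

1.38e-03


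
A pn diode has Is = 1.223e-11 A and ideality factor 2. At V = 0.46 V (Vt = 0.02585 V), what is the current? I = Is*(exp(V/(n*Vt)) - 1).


Step 1: V/(n*Vt) = 0.46/(2*0.02585) = 8.8975
Step 2: exp(8.8975) = 7.3137e+03
Step 3: I = 1.223e-11 * (7.3137e+03 - 1) = 8.94e-08 A

8.94e-08


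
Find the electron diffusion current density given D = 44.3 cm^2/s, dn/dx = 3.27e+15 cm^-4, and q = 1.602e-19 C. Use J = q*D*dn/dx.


Step 1: J = q * D * (dn/dx)
Step 2: J = 1.602e-19 * 44.3 * 3.27e+15
Step 3: J = 2.32e-02 A/cm^2

2.32e-02


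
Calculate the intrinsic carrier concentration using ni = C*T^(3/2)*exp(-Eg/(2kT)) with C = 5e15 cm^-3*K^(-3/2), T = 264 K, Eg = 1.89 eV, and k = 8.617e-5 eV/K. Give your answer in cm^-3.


Step 1: Compute kT = 8.617e-5 * 264 = 0.02274888 eV
Step 2: Exponent = -Eg/(2kT) = -1.89/(2*0.02274888) = -41.54051
Step 3: T^(3/2) = 264^1.5 = 4289.49
Step 4: ni = 5e15 * 4289.49 * exp(-41.54051) = 1.95e+01 cm^-3

1.95e+01


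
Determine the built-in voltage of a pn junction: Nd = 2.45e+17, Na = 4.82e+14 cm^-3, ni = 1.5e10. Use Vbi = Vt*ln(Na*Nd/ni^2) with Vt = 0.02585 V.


Step 1: Compute Na*Nd/ni^2 = 4.82e+14 * 2.45e+17 / (1.5e10)^2 = 5.2484e+11
Step 2: ln(5.2484e+11) = 26.9864
Step 3: Vbi = 0.02585 * 26.9864 = 0.698 V

0.698


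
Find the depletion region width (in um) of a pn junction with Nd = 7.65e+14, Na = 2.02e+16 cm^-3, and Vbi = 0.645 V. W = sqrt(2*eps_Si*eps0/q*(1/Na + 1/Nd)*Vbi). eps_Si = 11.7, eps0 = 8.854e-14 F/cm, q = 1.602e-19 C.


Step 1: 1/Na + 1/Nd = 1/2.02e+16 + 1/7.65e+14 = 1.35669e-15
Step 2: 2*eps*eps0/q = 2*11.7*8.854e-14/1.602e-19 = 1.293281e+07
Step 3: W^2 = 1.293281e+07 * 1.35669e-15 * 0.645 = 1.13171e-08
Step 4: W = sqrt(1.13171e-08) = 1.064e-04 cm = 1.064 um

1.064


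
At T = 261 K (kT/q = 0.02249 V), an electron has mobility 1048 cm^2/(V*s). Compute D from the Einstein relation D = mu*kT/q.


Step 1: D = mu * (kT/q)
Step 2: D = 1048 * 0.02249
Step 3: D = 23.57 cm^2/s

23.57


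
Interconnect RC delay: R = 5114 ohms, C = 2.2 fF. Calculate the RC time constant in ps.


Step 1: tau = R * C
Step 2: tau = 5114 * 2.2 fF = 5114 * 2.2e-15 F
Step 3: tau = 1.12508e-11 s = 11.2508 ps

11.2508


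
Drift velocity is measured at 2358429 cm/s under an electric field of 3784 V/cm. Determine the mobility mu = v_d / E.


Step 1: mu = v_d / E
Step 2: mu = 2358429 / 3784
Step 3: mu = 623.26 cm^2/(V*s)

623.26


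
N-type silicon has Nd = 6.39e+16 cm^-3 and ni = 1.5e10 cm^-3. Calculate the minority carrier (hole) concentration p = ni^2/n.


Step 1: Since Nd >> ni, n ≈ Nd = 6.39e+16 cm^-3
Step 2: p = ni^2 / n = (1.5e10)^2 / 6.39e+16
Step 3: p = 2.25e20 / 6.39e+16 = 3.52e+03 cm^-3

3.52e+03


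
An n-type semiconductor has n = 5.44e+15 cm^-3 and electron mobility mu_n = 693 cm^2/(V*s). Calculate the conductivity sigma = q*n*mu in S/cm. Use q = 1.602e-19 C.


Step 1: sigma = q * n * mu
Step 2: sigma = 1.602e-19 * 5.44e+15 * 693
Step 3: sigma = 6.039e-01 S/cm

6.039e-01


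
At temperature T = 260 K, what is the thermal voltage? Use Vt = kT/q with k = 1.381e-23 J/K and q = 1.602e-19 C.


Step 1: kT = 1.381e-23 * 260 = 3.5906e-21 J
Step 2: Vt = kT/q = 3.5906e-21 / 1.602e-19
Step 3: Vt = 0.02241 V

0.02241


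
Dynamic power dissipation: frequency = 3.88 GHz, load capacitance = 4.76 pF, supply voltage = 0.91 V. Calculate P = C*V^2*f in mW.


Step 1: V^2 = 0.91^2 = 0.8281 V^2
Step 2: P = C*V^2*f = 4.76e-12 F * 0.8281 * 3.88e9 Hz
Step 3: P = 1.529401328e-02 W
Step 4: P = 15.294 mW

15.294


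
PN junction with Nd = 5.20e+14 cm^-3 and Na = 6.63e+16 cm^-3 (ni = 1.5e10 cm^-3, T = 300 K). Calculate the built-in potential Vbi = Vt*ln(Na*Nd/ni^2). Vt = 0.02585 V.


Step 1: Compute Na*Nd/ni^2 = 6.63e+16 * 5.20e+14 / (1.5e10)^2 = 1.5323e+11
Step 2: ln(1.5323e+11) = 25.7552
Step 3: Vbi = 0.02585 * 25.7552 = 0.666 V

0.666


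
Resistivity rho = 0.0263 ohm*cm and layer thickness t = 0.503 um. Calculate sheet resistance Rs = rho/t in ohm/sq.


Step 1: Convert thickness to cm: t = 0.503 um = 5.0300e-05 cm
Step 2: Rs = rho / t = 0.0263 / 5.0300e-05
Step 3: Rs = 522.9 ohm/sq

522.9


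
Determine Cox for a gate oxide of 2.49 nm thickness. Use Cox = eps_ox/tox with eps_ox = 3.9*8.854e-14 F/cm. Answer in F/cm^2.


Step 1: eps_ox = 3.9 * 8.854e-14 = 3.45306e-13 F/cm
Step 2: tox in cm = 2.49 nm * 1e-7 = 2.4900e-07 cm
Step 3: Cox = 3.45306e-13 / 2.4900e-07 = 1.39e-06 F/cm^2

1.39e-06


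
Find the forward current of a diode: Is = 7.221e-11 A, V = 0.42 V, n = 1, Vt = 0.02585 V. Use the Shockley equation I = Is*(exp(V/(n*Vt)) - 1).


Step 1: V/(n*Vt) = 0.42/(1*0.02585) = 16.2476
Step 2: exp(16.2476) = 1.1383e+07
Step 3: I = 7.221e-11 * (1.1383e+07 - 1) = 8.22e-04 A

8.22e-04


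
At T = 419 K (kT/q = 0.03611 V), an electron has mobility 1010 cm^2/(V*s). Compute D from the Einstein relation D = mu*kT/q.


Step 1: D = mu * (kT/q)
Step 2: D = 1010 * 0.03611
Step 3: D = 36.47 cm^2/s

36.47


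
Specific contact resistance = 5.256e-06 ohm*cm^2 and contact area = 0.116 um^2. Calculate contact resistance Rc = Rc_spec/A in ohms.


Step 1: Convert area to cm^2: 0.116 um^2 = 1.1600e-09 cm^2
Step 2: Rc = Rc_spec / A = 5.256e-06 / 1.1600e-09
Step 3: Rc = 4.53e+03 ohms

4.53e+03


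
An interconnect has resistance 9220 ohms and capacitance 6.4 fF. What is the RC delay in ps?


Step 1: tau = R * C
Step 2: tau = 9220 * 6.4 fF = 9220 * 6.4e-15 F
Step 3: tau = 5.9008e-11 s = 59.008 ps

59.008


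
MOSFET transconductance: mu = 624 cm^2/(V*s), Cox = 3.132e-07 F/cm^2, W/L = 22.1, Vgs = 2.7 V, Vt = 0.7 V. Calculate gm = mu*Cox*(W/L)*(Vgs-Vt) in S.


Step 1: Vov = Vgs - Vt = 2.7 - 0.7 = 2.0 V
Step 2: gm = mu * Cox * (W/L) * Vov
Step 3: gm = 624 * 3.132e-07 * 22.1 * 2.0 = 8.64e-03 S

8.64e-03


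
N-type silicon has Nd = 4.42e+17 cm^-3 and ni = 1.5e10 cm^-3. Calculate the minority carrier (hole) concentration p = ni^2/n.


Step 1: Since Nd >> ni, n ≈ Nd = 4.42e+17 cm^-3
Step 2: p = ni^2 / n = (1.5e10)^2 / 4.42e+17
Step 3: p = 2.25e20 / 4.42e+17 = 5.09e+02 cm^-3

5.09e+02


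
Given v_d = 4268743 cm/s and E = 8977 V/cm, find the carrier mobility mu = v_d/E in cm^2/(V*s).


Step 1: mu = v_d / E
Step 2: mu = 4268743 / 8977
Step 3: mu = 475.52 cm^2/(V*s)

475.52


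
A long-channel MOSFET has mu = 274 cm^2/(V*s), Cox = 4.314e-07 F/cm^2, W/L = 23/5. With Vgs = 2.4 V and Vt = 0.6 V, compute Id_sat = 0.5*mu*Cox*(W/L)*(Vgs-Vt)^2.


Step 1: Overdrive voltage Vov = Vgs - Vt = 2.4 - 0.6 = 1.8 V
Step 2: W/L = 23/5 = 4.6
Step 3: Id = 0.5 * 274 * 4.314e-07 * 4.6 * 1.8^2
Step 4: Id = 8.81e-04 A

8.81e-04


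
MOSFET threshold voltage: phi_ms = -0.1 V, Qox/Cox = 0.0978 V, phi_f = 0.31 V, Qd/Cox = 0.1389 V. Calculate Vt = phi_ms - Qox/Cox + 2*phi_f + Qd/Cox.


Step 1: Vt = phi_ms - Qox/Cox + 2*phi_f + Qd/Cox
Step 2: Vt = -0.1 - 0.0978 + 2*0.31 + 0.1389
Step 3: Vt = -0.1 - 0.0978 + 0.62 + 0.1389
Step 4: Vt = 0.5611 V

0.5611


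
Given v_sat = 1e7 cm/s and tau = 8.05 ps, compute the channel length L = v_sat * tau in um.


Step 1: tau in seconds = 8.05 ps * 1e-12 = 8.0500e-12 s
Step 2: L = v_sat * tau = 1e7 * 8.0500e-12 = 8.0500e-05 cm
Step 3: L in um = 8.0500e-05 * 1e4 = 0.805 um

0.805


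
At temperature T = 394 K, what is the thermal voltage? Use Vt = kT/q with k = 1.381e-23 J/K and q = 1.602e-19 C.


Step 1: kT = 1.381e-23 * 394 = 5.44114e-21 J
Step 2: Vt = kT/q = 5.44114e-21 / 1.602e-19
Step 3: Vt = 0.03396 V

0.03396


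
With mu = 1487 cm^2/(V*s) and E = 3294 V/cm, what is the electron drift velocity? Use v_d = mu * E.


Step 1: v_d = mu * E
Step 2: v_d = 1487 * 3294 = 4898178
Step 3: v_d = 4.90e+06 cm/s

4.90e+06


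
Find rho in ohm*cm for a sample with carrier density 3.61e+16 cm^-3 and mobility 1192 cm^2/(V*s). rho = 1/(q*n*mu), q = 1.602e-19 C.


Step 1: sigma = q * n * mu = 1.602e-19 * 3.61e+16 * 1192 = 6.89360e+00 S/cm
Step 2: rho = 1 / sigma = 1 / 6.89360e+00 = 0.1451 ohm*cm

0.1451


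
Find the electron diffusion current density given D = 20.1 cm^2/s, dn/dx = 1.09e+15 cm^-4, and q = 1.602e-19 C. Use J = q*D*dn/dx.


Step 1: J = q * D * (dn/dx)
Step 2: J = 1.602e-19 * 20.1 * 1.09e+15
Step 3: J = 3.51e-03 A/cm^2

3.51e-03


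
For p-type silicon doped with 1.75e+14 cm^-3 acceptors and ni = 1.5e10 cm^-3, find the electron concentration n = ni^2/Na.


Step 1: Majority hole concentration p ≈ Na = 1.75e+14 cm^-3
Step 2: n = ni^2 / Na = (1.5e10)^2 / 1.75e+14
Step 3: n = 1.29e+06 cm^-3

1.29e+06


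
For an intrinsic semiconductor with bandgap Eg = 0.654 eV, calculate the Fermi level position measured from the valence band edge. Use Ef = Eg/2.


Step 1: For an intrinsic semiconductor, the Fermi level sits at midgap.
Step 2: Ef = Eg / 2 = 0.654 / 2 = 0.327 eV

0.327


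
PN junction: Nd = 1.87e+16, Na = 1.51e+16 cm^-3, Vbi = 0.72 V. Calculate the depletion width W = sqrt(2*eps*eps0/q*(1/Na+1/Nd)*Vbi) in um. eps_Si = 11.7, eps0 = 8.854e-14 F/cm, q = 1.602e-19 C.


Step 1: 1/Na + 1/Nd = 1/1.51e+16 + 1/1.87e+16 = 1.19701e-16
Step 2: 2*eps*eps0/q = 2*11.7*8.854e-14/1.602e-19 = 1.293281e+07
Step 3: W^2 = 1.293281e+07 * 1.19701e-16 * 0.72 = 1.11461e-09
Step 4: W = sqrt(1.11461e-09) = 3.339e-05 cm = 0.3339 um

0.3339


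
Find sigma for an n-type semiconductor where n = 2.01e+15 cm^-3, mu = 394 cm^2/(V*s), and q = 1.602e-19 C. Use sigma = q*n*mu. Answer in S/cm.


Step 1: sigma = q * n * mu
Step 2: sigma = 1.602e-19 * 2.01e+15 * 394
Step 3: sigma = 1.269e-01 S/cm

1.269e-01


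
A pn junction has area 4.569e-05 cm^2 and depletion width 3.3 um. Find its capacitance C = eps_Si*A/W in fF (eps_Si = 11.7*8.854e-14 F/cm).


Step 1: eps_Si = 11.7 * 8.854e-14 = 1.035918e-12 F/cm
Step 2: W in cm = 3.3 * 1e-4 = 3.30e-04 cm
Step 3: C = 1.035918e-12 * 4.569e-05 / 3.30e-04 = 1.434276e-13 F
Step 4: C = 143.43 fF

143.43


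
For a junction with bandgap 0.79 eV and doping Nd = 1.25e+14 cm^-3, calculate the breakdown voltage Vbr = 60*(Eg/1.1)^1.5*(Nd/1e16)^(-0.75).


Step 1: Eg/1.1 = 0.79/1.1 = 0.718182
Step 2: (Eg/1.1)^1.5 = 0.718182^1.5 = 0.608628
Step 3: (Nd/1e16)^(-0.75) = (0.0125)^(-0.75) = 26.749612
Step 4: Vbr = 60 * 0.608628 * 26.749612 = 976.8 V

976.8


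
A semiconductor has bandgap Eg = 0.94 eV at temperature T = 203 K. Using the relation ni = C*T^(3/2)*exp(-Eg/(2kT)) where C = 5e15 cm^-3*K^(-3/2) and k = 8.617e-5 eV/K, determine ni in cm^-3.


Step 1: Compute kT = 8.617e-5 * 203 = 0.01749251 eV
Step 2: Exponent = -Eg/(2kT) = -0.94/(2*0.01749251) = -26.86864
Step 3: T^(3/2) = 203^1.5 = 2892.30
Step 4: ni = 5e15 * 2892.30 * exp(-26.86864) = 3.10e+07 cm^-3

3.10e+07


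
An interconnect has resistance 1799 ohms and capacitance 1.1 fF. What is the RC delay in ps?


Step 1: tau = R * C
Step 2: tau = 1799 * 1.1 fF = 1799 * 1.1e-15 F
Step 3: tau = 1.9789e-12 s = 1.9789 ps

1.9789


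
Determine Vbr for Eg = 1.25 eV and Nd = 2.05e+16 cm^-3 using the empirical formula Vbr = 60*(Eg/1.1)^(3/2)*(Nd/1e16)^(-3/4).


Step 1: Eg/1.1 = 1.25/1.1 = 1.136364
Step 2: (Eg/1.1)^1.5 = 1.136364^1.5 = 1.211368
Step 3: (Nd/1e16)^(-0.75) = (2.05)^(-0.75) = 0.583693
Step 4: Vbr = 60 * 1.211368 * 0.583693 = 42.4 V

42.4


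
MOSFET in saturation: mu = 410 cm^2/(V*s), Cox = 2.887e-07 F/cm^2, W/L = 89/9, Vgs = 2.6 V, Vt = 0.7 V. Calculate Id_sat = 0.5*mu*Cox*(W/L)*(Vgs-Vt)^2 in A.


Step 1: Overdrive voltage Vov = Vgs - Vt = 2.6 - 0.7 = 1.9 V
Step 2: W/L = 89/9 = 9.88889
Step 3: Id = 0.5 * 410 * 2.887e-07 * 9.88889 * 1.9^2
Step 4: Id = 2.11e-03 A

2.11e-03


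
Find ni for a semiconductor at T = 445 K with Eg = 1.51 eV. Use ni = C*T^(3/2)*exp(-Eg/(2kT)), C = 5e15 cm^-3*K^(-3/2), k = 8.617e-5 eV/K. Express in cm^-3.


Step 1: Compute kT = 8.617e-5 * 445 = 0.03834565 eV
Step 2: Exponent = -Eg/(2kT) = -1.51/(2*0.03834565) = -19.68933
Step 3: T^(3/2) = 445^1.5 = 9387.29
Step 4: ni = 5e15 * 9387.29 * exp(-19.68933) = 1.32e+11 cm^-3

1.32e+11


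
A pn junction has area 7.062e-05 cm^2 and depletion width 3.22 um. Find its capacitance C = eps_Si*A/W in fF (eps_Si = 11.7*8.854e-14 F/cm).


Step 1: eps_Si = 11.7 * 8.854e-14 = 1.035918e-12 F/cm
Step 2: W in cm = 3.22 * 1e-4 = 3.22e-04 cm
Step 3: C = 1.035918e-12 * 7.062e-05 / 3.22e-04 = 2.271942e-13 F
Step 4: C = 227.19 fF

227.19


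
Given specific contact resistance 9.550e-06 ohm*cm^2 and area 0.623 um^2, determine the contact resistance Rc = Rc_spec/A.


Step 1: Convert area to cm^2: 0.623 um^2 = 6.2300e-09 cm^2
Step 2: Rc = Rc_spec / A = 9.550e-06 / 6.2300e-09
Step 3: Rc = 1.53e+03 ohms

1.53e+03


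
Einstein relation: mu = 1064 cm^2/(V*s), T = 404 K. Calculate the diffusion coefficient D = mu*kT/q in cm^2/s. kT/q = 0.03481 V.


Step 1: D = mu * (kT/q)
Step 2: D = 1064 * 0.03481
Step 3: D = 37.04 cm^2/s

37.04


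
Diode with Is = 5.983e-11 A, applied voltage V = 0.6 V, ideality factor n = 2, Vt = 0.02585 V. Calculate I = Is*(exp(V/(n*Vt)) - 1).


Step 1: V/(n*Vt) = 0.6/(2*0.02585) = 11.6054
Step 2: exp(11.6054) = 1.0969e+05
Step 3: I = 5.983e-11 * (1.0969e+05 - 1) = 6.56e-06 A

6.56e-06


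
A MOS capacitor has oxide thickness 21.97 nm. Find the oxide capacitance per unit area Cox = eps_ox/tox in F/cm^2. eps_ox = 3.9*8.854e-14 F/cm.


Step 1: eps_ox = 3.9 * 8.854e-14 = 3.45306e-13 F/cm
Step 2: tox in cm = 21.97 nm * 1e-7 = 2.1970e-06 cm
Step 3: Cox = 3.45306e-13 / 2.1970e-06 = 1.57e-07 F/cm^2

1.57e-07


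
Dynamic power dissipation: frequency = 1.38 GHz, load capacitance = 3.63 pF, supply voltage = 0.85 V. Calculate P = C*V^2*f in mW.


Step 1: V^2 = 0.85^2 = 0.7225 V^2
Step 2: P = C*V^2*f = 3.63e-12 F * 0.7225 * 1.38e9 Hz
Step 3: P = 3.6192915e-03 W
Step 4: P = 3.619 mW

3.619


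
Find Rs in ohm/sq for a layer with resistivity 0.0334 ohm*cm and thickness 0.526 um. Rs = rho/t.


Step 1: Convert thickness to cm: t = 0.526 um = 5.2600e-05 cm
Step 2: Rs = rho / t = 0.0334 / 5.2600e-05
Step 3: Rs = 635.0 ohm/sq

635.0


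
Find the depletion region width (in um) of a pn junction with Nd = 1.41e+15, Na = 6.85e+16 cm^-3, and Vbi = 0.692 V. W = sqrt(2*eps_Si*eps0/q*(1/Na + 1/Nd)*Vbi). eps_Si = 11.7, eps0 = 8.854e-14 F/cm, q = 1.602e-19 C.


Step 1: 1/Na + 1/Nd = 1/6.85e+16 + 1/1.41e+15 = 7.23818e-16
Step 2: 2*eps*eps0/q = 2*11.7*8.854e-14/1.602e-19 = 1.293281e+07
Step 3: W^2 = 1.293281e+07 * 7.23818e-16 * 0.692 = 6.47781e-09
Step 4: W = sqrt(6.47781e-09) = 8.048e-05 cm = 0.8048 um

0.8048


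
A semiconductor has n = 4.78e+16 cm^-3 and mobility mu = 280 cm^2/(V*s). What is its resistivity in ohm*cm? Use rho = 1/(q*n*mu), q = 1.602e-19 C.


Step 1: sigma = q * n * mu = 1.602e-19 * 4.78e+16 * 280 = 2.14412e+00 S/cm
Step 2: rho = 1 / sigma = 1 / 2.14412e+00 = 0.4664 ohm*cm

0.4664


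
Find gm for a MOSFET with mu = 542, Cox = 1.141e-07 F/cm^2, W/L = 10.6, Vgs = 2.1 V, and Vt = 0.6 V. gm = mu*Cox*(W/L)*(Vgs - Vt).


Step 1: Vov = Vgs - Vt = 2.1 - 0.6 = 1.5 V
Step 2: gm = mu * Cox * (W/L) * Vov
Step 3: gm = 542 * 1.141e-07 * 10.6 * 1.5 = 9.83e-04 S

9.83e-04


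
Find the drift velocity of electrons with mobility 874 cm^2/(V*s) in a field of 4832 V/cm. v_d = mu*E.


Step 1: v_d = mu * E
Step 2: v_d = 874 * 4832 = 4223168
Step 3: v_d = 4.22e+06 cm/s

4.22e+06


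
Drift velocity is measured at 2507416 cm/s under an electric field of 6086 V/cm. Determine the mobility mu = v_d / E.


Step 1: mu = v_d / E
Step 2: mu = 2507416 / 6086
Step 3: mu = 412.0 cm^2/(V*s)

412.0


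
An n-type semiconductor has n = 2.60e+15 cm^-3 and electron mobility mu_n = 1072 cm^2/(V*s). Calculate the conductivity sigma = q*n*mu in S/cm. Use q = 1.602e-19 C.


Step 1: sigma = q * n * mu
Step 2: sigma = 1.602e-19 * 2.60e+15 * 1072
Step 3: sigma = 4.465e-01 S/cm

4.465e-01


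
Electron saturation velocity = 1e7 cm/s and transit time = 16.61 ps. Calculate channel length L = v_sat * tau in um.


Step 1: tau in seconds = 16.61 ps * 1e-12 = 1.6610e-11 s
Step 2: L = v_sat * tau = 1e7 * 1.6610e-11 = 1.6610e-04 cm
Step 3: L in um = 1.6610e-04 * 1e4 = 1.661 um

1.661


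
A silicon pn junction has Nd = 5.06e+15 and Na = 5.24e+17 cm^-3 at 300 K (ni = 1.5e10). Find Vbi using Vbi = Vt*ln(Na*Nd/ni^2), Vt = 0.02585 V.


Step 1: Compute Na*Nd/ni^2 = 5.24e+17 * 5.06e+15 / (1.5e10)^2 = 1.1784e+13
Step 2: ln(1.1784e+13) = 30.0978
Step 3: Vbi = 0.02585 * 30.0978 = 0.778 V

0.778


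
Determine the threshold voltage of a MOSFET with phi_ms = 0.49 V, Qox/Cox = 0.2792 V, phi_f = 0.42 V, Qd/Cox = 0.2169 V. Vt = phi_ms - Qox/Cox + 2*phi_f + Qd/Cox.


Step 1: Vt = phi_ms - Qox/Cox + 2*phi_f + Qd/Cox
Step 2: Vt = 0.49 - 0.2792 + 2*0.42 + 0.2169
Step 3: Vt = 0.49 - 0.2792 + 0.84 + 0.2169
Step 4: Vt = 1.2677 V

1.2677


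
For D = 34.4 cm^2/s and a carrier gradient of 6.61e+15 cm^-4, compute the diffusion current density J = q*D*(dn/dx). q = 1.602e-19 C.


Step 1: J = q * D * (dn/dx)
Step 2: J = 1.602e-19 * 34.4 * 6.61e+15
Step 3: J = 3.64e-02 A/cm^2

3.64e-02


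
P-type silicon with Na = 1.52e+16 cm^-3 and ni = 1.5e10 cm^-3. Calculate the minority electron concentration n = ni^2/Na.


Step 1: Majority hole concentration p ≈ Na = 1.52e+16 cm^-3
Step 2: n = ni^2 / Na = (1.5e10)^2 / 1.52e+16
Step 3: n = 1.48e+04 cm^-3

1.48e+04


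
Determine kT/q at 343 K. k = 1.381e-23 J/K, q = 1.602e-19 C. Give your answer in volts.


Step 1: kT = 1.381e-23 * 343 = 4.73683e-21 J
Step 2: Vt = kT/q = 4.73683e-21 / 1.602e-19
Step 3: Vt = 0.02957 V

0.02957


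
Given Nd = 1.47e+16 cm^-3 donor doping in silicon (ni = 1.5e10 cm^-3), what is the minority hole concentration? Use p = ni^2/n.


Step 1: Since Nd >> ni, n ≈ Nd = 1.47e+16 cm^-3
Step 2: p = ni^2 / n = (1.5e10)^2 / 1.47e+16
Step 3: p = 2.25e20 / 1.47e+16 = 1.53e+04 cm^-3

1.53e+04


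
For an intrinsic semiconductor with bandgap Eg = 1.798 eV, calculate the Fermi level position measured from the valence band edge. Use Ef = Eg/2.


Step 1: For an intrinsic semiconductor, the Fermi level sits at midgap.
Step 2: Ef = Eg / 2 = 1.798 / 2 = 0.899 eV

0.899


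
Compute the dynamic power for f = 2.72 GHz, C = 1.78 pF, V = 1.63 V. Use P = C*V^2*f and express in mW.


Step 1: V^2 = 1.63^2 = 2.6569 V^2
Step 2: P = C*V^2*f = 1.78e-12 F * 2.6569 * 2.72e9 Hz
Step 3: P = 1.286364704e-02 W
Step 4: P = 12.864 mW

12.864


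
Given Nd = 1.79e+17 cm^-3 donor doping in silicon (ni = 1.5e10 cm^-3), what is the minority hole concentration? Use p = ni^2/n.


Step 1: Since Nd >> ni, n ≈ Nd = 1.79e+17 cm^-3
Step 2: p = ni^2 / n = (1.5e10)^2 / 1.79e+17
Step 3: p = 2.25e20 / 1.79e+17 = 1.26e+03 cm^-3

1.26e+03


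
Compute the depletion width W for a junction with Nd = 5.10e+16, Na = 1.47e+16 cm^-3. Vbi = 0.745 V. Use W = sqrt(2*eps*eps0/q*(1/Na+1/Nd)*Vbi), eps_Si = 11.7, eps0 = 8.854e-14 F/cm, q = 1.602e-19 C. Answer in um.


Step 1: 1/Na + 1/Nd = 1/1.47e+16 + 1/5.10e+16 = 8.76351e-17
Step 2: 2*eps*eps0/q = 2*11.7*8.854e-14/1.602e-19 = 1.293281e+07
Step 3: W^2 = 1.293281e+07 * 8.76351e-17 * 0.745 = 8.44359e-10
Step 4: W = sqrt(8.44359e-10) = 2.906e-05 cm = 0.2906 um

0.2906


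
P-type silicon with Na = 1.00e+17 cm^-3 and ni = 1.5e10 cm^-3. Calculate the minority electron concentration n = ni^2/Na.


Step 1: Majority hole concentration p ≈ Na = 1.00e+17 cm^-3
Step 2: n = ni^2 / Na = (1.5e10)^2 / 1.00e+17
Step 3: n = 2.25e+03 cm^-3

2.25e+03


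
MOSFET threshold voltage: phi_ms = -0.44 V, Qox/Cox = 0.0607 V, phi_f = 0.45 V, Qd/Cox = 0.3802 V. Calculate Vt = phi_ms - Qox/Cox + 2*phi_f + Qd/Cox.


Step 1: Vt = phi_ms - Qox/Cox + 2*phi_f + Qd/Cox
Step 2: Vt = -0.44 - 0.0607 + 2*0.45 + 0.3802
Step 3: Vt = -0.44 - 0.0607 + 0.9 + 0.3802
Step 4: Vt = 0.7795 V

0.7795


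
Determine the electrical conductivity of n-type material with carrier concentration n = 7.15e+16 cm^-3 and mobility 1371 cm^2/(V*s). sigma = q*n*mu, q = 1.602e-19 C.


Step 1: sigma = q * n * mu
Step 2: sigma = 1.602e-19 * 7.15e+16 * 1371
Step 3: sigma = 1.570e+01 S/cm

1.570e+01


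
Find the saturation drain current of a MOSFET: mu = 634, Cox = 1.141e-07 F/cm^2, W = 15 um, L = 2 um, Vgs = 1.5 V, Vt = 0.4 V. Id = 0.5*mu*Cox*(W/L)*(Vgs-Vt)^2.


Step 1: Overdrive voltage Vov = Vgs - Vt = 1.5 - 0.4 = 1.1 V
Step 2: W/L = 15/2 = 7.5
Step 3: Id = 0.5 * 634 * 1.141e-07 * 7.5 * 1.1^2
Step 4: Id = 3.28e-04 A

3.28e-04


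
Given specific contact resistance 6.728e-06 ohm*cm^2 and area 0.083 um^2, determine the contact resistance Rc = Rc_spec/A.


Step 1: Convert area to cm^2: 0.083 um^2 = 8.3000e-10 cm^2
Step 2: Rc = Rc_spec / A = 6.728e-06 / 8.3000e-10
Step 3: Rc = 8.11e+03 ohms

8.11e+03
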